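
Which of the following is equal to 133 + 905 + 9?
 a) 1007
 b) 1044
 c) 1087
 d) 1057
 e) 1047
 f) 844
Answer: e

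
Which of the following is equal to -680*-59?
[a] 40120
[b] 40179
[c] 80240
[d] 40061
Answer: a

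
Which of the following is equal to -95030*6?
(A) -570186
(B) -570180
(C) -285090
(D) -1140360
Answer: B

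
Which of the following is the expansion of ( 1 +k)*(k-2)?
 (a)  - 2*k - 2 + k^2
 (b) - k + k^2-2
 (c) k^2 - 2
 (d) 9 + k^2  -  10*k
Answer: b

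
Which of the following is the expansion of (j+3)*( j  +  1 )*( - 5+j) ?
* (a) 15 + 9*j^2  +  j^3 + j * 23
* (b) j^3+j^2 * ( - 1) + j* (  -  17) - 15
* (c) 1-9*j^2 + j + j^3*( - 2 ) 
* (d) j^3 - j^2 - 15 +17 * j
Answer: b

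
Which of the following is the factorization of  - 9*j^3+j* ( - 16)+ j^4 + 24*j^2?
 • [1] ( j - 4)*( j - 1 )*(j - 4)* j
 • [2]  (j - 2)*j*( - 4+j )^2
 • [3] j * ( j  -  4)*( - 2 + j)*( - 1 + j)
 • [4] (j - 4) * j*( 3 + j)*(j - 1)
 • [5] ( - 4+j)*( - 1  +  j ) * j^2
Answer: 1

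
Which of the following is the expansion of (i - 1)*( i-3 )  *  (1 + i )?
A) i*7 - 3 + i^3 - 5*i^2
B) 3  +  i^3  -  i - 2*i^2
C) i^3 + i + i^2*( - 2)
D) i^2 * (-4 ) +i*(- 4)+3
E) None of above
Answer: E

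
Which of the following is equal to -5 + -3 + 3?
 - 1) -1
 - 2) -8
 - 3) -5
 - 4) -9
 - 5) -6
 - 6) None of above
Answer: 3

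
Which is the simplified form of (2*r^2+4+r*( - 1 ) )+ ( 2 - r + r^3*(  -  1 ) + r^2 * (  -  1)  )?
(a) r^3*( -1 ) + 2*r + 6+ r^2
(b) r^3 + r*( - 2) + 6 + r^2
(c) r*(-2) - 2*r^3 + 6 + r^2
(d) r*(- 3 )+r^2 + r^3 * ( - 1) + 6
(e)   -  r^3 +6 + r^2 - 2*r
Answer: e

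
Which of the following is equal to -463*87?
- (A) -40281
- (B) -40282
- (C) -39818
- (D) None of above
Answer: A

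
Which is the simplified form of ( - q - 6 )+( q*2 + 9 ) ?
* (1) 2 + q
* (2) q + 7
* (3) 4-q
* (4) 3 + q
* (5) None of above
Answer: 4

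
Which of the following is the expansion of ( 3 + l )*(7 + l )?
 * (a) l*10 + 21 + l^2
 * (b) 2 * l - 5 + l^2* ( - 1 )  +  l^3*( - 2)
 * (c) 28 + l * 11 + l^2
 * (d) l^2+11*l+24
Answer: a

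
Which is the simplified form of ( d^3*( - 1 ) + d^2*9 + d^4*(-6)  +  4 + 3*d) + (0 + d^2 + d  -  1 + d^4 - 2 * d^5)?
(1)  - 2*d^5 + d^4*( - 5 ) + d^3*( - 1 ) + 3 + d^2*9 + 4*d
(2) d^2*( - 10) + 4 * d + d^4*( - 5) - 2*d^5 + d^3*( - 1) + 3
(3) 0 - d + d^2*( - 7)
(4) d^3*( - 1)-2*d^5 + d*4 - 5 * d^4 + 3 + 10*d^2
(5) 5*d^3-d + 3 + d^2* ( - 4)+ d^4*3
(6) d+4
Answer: 4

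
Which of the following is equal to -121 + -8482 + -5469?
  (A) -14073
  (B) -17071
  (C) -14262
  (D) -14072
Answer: D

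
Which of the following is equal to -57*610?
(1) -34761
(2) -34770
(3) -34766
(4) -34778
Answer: 2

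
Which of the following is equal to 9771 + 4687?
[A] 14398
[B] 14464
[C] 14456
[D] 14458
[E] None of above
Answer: D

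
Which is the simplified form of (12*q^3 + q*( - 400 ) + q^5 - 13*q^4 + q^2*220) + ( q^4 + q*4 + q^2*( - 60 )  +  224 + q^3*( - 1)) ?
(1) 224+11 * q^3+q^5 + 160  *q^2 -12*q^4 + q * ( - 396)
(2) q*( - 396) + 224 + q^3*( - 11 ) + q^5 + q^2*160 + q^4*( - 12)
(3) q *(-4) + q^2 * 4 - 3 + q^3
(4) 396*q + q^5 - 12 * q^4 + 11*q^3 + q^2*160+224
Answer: 1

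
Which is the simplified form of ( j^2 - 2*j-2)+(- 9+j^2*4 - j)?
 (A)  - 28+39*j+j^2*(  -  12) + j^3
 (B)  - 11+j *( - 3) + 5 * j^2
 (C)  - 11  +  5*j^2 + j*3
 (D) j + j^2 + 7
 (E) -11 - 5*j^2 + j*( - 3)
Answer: B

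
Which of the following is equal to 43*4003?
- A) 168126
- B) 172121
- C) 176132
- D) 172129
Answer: D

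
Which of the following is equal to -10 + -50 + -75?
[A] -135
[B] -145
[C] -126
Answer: A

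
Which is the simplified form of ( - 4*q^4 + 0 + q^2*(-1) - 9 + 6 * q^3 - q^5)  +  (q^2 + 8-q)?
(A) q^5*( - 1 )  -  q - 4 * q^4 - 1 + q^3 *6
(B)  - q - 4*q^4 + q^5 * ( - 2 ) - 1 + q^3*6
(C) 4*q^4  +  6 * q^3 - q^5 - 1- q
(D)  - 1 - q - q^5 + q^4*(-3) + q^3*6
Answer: A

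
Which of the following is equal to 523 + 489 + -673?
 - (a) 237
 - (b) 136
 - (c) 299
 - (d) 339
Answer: d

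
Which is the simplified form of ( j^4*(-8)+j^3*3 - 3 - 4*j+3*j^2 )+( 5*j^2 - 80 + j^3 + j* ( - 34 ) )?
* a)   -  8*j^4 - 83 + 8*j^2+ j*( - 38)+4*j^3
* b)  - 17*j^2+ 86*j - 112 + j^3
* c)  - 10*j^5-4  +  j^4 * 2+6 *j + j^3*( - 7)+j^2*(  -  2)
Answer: a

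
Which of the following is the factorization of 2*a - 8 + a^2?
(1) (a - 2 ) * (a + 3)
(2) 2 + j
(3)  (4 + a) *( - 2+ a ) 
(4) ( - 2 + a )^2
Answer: 3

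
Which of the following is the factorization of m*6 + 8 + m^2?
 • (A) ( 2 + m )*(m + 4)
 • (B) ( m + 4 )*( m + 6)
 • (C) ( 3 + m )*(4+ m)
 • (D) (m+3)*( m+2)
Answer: A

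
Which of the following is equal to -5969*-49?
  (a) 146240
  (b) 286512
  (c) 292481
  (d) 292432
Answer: c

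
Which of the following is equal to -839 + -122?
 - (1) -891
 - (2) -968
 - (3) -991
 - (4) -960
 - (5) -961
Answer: 5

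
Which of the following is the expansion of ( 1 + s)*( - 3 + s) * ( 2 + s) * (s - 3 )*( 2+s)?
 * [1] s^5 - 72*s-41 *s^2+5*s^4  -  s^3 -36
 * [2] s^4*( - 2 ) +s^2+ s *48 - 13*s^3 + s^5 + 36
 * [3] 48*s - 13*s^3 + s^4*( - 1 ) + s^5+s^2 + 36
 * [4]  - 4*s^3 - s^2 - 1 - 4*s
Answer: 3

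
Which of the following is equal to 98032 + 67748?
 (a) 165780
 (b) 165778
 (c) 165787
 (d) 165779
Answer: a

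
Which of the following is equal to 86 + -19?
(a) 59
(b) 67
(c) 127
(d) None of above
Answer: b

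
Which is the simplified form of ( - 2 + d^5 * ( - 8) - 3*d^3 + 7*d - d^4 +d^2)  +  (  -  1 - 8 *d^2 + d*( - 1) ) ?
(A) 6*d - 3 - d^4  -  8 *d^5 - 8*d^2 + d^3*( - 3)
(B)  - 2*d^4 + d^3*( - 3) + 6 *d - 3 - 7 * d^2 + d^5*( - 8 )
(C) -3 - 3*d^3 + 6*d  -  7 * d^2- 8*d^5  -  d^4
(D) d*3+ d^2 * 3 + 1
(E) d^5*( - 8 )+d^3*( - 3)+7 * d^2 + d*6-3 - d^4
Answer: C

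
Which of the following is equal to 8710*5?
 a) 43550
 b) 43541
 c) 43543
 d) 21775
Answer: a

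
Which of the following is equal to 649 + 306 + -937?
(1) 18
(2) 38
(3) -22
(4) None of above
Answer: 1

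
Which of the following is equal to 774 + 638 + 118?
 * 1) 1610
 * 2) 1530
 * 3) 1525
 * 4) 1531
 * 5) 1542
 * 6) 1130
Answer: 2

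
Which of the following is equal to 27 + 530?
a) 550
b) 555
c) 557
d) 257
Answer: c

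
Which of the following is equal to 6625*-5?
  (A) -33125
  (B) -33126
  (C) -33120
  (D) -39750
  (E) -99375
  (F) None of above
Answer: A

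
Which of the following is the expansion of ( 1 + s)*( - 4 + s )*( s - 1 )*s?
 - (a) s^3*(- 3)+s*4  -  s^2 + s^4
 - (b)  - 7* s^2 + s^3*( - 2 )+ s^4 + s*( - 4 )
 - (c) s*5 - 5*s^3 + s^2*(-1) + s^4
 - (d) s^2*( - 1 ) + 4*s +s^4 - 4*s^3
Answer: d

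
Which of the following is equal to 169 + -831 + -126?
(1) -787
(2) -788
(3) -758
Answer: 2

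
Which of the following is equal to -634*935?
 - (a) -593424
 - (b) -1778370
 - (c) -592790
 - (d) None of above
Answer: c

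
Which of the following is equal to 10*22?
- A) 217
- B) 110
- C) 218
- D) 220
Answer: D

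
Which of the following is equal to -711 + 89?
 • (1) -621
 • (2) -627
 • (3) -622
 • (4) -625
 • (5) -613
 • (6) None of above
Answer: 3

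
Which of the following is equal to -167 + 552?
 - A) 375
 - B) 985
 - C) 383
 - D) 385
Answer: D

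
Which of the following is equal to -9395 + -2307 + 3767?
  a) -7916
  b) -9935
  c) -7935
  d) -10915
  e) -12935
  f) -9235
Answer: c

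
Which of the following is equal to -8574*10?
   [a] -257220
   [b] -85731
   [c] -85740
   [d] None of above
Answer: c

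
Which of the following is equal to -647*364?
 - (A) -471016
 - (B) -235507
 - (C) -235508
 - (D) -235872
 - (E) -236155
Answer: C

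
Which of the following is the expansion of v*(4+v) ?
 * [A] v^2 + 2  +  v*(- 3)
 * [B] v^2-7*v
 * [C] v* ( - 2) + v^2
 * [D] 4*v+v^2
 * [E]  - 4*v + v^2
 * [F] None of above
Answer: D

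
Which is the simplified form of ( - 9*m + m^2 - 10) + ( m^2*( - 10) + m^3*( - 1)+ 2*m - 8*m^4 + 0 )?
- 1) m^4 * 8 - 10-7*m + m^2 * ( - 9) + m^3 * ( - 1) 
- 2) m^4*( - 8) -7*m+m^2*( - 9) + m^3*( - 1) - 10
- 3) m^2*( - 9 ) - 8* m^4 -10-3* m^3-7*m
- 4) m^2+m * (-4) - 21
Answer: 2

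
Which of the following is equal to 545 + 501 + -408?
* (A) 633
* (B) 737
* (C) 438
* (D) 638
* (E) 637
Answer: D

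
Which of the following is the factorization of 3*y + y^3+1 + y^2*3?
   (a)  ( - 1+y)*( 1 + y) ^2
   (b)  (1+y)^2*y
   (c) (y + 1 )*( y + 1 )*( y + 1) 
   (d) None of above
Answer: c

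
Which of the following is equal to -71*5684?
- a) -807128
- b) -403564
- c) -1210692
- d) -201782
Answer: b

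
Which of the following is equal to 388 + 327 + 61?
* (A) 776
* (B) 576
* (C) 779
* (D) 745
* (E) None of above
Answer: A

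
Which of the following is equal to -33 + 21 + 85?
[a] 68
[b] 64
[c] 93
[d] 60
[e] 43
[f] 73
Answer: f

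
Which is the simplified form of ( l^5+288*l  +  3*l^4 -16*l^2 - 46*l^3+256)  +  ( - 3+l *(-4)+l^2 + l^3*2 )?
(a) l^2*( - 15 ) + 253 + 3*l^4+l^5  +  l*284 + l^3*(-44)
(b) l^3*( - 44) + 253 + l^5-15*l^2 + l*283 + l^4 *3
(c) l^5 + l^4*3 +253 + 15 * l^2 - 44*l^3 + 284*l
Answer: a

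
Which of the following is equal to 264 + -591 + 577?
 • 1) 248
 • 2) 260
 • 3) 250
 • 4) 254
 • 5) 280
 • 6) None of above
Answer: 3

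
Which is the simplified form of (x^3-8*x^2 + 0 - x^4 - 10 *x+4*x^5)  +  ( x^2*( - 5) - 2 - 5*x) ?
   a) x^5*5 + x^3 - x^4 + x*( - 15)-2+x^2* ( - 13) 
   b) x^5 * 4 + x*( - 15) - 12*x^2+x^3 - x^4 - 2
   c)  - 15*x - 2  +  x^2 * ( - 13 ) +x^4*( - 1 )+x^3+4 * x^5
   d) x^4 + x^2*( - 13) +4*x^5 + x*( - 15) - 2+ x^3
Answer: c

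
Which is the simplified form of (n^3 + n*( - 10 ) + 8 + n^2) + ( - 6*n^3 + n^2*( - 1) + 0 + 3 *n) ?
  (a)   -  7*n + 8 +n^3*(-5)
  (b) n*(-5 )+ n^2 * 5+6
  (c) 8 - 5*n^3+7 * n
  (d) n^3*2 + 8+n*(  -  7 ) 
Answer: a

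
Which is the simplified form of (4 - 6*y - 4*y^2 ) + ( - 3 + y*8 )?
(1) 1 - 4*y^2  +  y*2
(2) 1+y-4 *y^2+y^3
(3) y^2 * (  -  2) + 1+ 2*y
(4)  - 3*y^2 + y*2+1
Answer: 1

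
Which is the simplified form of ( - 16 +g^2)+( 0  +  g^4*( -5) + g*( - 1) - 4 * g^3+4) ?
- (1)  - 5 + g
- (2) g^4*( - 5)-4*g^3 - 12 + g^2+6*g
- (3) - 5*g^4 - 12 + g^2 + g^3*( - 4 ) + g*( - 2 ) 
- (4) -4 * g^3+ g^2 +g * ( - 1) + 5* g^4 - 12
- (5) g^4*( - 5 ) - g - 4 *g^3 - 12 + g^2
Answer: 5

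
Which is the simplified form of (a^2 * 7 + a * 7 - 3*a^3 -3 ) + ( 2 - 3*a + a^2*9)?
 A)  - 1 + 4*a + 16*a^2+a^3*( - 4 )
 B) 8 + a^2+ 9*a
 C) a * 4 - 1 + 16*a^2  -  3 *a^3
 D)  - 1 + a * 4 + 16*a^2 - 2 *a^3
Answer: C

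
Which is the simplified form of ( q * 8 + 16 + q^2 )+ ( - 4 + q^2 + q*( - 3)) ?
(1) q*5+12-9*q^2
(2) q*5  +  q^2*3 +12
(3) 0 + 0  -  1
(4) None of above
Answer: 4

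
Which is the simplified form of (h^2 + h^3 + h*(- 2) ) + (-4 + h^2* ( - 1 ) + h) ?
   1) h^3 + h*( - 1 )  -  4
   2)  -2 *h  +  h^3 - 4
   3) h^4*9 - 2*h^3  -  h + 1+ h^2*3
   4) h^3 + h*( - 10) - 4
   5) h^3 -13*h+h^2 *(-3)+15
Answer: 1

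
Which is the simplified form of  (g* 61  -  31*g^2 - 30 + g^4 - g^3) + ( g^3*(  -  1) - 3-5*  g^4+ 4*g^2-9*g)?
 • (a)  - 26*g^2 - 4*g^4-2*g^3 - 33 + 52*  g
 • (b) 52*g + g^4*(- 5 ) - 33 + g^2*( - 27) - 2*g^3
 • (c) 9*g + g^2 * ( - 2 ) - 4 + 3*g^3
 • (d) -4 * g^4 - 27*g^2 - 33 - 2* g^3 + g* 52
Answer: d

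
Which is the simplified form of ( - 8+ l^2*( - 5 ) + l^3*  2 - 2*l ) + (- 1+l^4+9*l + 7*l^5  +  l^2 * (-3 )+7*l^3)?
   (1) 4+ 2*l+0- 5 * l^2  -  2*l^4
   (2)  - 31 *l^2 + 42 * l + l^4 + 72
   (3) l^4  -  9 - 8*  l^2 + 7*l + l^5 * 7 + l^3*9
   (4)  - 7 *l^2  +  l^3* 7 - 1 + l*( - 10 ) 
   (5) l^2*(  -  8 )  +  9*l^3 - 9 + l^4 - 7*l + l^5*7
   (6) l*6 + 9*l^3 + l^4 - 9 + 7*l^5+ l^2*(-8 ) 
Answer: 3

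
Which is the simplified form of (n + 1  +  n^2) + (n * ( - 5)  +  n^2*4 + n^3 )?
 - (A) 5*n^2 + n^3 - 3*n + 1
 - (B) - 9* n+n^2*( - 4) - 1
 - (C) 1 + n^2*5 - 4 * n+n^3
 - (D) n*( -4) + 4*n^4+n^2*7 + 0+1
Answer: C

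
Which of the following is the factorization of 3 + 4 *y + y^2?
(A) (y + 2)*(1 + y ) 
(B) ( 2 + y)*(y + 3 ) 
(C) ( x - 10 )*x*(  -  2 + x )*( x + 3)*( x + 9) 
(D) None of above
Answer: D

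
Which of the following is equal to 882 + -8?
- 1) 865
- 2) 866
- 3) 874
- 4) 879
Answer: 3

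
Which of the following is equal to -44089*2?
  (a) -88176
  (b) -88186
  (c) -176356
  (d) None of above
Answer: d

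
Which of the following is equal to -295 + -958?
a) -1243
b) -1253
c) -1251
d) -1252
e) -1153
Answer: b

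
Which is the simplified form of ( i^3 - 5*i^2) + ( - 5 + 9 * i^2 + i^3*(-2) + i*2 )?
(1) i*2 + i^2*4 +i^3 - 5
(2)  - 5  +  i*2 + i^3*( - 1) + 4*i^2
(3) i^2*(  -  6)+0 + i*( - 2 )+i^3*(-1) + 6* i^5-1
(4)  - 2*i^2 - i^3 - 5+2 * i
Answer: 2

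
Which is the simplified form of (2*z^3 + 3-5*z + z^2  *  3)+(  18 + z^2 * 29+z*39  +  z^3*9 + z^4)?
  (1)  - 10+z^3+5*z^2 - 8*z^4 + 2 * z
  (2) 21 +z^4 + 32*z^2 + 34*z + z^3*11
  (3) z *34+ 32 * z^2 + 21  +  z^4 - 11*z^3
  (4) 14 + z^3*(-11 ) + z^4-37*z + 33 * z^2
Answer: 2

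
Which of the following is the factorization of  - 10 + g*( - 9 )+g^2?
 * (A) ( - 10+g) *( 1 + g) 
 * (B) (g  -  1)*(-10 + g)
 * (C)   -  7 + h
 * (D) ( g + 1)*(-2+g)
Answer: A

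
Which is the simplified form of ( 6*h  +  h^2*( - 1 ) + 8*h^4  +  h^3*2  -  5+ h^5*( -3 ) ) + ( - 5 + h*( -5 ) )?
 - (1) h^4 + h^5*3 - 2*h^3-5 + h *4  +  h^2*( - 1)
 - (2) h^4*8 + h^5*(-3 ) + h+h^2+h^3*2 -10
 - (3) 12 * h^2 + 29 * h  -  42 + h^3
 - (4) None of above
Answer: 4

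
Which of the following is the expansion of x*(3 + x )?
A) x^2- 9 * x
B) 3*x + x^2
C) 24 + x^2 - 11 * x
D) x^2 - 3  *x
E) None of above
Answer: B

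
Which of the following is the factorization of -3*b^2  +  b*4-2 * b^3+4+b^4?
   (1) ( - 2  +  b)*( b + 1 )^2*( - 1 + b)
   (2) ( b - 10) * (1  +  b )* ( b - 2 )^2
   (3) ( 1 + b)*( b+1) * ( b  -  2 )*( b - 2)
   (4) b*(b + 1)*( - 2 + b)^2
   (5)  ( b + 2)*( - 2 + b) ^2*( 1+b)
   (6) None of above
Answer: 3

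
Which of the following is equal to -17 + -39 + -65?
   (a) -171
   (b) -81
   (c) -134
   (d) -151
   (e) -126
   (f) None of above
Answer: f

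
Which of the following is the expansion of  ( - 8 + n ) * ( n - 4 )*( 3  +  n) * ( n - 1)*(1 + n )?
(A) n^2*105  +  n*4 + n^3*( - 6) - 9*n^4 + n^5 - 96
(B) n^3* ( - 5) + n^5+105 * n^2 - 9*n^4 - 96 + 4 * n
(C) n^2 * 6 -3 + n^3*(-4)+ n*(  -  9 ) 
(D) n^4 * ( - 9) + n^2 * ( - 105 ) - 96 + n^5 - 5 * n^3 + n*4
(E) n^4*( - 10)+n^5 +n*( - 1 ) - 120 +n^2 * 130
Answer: B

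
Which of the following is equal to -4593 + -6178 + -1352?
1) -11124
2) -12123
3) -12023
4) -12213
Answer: 2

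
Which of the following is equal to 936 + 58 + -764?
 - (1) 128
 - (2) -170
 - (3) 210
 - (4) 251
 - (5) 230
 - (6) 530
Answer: 5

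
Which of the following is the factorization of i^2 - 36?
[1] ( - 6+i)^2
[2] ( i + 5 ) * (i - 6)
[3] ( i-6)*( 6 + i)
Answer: 3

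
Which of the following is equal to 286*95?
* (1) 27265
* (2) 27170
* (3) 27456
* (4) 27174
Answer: 2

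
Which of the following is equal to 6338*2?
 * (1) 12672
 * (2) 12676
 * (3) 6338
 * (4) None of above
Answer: 2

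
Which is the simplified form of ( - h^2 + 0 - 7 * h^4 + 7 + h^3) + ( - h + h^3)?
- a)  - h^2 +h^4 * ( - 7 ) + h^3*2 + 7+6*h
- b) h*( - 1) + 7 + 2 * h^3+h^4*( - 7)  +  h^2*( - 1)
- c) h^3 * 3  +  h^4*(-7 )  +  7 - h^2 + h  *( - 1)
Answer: b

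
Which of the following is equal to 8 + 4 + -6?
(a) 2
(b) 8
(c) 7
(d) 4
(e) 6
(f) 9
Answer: e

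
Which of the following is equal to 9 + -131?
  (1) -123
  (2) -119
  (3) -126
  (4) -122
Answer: 4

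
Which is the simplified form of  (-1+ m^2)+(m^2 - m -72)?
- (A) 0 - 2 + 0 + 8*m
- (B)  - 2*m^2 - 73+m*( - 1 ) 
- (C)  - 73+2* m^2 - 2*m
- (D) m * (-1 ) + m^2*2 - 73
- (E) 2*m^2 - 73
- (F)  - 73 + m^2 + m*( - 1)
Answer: D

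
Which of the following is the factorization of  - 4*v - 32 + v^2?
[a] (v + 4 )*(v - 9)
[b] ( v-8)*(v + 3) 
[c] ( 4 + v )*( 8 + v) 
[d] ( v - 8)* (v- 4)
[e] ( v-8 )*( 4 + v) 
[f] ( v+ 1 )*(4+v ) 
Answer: e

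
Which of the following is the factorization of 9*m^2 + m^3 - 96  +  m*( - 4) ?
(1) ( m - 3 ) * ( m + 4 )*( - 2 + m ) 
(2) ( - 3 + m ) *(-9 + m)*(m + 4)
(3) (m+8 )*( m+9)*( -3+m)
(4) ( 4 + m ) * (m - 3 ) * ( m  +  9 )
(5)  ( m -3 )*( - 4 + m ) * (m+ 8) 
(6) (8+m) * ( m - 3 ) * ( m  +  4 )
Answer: 6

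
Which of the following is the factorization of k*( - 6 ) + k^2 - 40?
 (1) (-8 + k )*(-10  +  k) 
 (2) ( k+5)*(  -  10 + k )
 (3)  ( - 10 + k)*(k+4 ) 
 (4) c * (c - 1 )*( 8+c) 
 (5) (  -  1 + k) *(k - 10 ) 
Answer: 3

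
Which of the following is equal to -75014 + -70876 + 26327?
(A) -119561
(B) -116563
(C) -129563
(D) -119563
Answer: D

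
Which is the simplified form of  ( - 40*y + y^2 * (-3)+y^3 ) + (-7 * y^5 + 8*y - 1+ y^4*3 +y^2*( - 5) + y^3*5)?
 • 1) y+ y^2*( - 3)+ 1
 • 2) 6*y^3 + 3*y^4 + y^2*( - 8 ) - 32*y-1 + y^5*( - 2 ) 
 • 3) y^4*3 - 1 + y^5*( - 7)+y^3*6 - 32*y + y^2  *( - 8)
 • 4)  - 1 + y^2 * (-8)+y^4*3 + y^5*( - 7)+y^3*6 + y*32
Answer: 3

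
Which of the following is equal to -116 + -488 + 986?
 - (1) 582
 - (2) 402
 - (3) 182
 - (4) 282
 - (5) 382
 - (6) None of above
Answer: 5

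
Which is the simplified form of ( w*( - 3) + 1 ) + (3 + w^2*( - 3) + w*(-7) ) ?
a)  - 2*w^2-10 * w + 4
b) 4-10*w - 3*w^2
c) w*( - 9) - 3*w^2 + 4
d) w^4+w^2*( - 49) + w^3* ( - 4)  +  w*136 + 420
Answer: b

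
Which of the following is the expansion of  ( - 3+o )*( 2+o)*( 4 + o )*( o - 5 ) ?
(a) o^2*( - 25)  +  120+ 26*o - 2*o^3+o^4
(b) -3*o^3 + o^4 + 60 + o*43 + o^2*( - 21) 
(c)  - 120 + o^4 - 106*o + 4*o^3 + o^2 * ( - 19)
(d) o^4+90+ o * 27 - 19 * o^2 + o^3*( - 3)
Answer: a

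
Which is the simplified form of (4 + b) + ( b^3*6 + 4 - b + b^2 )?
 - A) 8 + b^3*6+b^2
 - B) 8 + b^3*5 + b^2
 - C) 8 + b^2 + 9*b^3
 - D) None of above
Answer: A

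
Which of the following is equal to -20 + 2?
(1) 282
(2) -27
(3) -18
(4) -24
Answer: 3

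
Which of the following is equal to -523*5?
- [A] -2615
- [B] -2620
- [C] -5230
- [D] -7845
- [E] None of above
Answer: A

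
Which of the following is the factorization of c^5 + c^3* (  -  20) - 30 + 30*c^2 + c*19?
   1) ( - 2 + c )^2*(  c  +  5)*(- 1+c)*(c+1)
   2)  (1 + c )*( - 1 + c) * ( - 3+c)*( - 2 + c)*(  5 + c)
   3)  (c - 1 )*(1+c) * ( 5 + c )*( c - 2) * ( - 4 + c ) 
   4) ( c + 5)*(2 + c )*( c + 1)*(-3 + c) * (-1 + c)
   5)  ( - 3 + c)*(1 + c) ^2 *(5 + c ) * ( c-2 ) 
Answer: 2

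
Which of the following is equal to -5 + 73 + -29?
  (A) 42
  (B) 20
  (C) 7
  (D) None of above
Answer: D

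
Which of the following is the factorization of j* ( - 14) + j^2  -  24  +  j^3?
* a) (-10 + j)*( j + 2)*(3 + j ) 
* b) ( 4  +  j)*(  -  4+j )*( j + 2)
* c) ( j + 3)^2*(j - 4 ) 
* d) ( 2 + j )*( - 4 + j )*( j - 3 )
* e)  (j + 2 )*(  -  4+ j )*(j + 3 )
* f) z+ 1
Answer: e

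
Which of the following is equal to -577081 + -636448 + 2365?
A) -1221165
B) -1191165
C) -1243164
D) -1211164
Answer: D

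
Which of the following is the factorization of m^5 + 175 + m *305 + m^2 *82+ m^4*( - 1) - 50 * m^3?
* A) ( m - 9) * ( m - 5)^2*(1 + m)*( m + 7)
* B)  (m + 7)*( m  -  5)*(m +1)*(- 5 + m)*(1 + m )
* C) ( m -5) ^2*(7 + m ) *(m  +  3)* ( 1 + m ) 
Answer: B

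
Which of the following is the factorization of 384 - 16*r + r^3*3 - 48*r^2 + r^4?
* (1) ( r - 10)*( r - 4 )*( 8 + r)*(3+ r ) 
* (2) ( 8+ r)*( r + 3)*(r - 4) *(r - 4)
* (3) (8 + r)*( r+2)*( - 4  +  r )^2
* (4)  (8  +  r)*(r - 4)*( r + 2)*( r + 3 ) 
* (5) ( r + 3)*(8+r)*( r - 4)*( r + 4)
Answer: 2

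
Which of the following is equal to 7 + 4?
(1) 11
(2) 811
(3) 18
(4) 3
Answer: 1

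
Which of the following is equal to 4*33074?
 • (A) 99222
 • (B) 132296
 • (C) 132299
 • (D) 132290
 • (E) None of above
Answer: B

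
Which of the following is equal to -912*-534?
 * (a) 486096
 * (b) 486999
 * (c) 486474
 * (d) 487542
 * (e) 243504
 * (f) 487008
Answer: f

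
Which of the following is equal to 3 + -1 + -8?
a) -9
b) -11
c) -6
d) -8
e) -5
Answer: c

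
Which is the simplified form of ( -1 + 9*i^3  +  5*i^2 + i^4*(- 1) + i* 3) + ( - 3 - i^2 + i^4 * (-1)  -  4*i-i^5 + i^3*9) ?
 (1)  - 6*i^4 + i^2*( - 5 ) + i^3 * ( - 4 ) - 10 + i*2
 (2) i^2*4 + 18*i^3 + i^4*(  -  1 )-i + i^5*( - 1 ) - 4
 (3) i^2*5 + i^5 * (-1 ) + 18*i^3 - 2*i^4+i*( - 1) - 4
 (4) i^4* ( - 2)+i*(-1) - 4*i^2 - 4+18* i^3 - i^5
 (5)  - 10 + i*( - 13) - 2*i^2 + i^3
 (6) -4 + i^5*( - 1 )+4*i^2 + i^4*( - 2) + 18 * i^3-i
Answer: 6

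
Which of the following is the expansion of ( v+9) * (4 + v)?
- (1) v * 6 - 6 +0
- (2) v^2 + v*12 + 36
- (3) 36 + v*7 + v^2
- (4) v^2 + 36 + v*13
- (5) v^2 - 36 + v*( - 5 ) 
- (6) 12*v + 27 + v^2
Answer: 4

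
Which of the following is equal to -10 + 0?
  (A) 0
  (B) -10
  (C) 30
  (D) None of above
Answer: B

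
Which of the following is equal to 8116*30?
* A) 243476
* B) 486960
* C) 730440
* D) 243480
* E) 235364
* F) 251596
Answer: D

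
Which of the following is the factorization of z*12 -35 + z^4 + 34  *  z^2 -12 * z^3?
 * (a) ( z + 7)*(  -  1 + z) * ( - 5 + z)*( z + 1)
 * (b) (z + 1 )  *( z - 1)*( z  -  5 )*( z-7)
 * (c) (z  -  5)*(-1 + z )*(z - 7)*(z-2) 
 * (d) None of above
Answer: b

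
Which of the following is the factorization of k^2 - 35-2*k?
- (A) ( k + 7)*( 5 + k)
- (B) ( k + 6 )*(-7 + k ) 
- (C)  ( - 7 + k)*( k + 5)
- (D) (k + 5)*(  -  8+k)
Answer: C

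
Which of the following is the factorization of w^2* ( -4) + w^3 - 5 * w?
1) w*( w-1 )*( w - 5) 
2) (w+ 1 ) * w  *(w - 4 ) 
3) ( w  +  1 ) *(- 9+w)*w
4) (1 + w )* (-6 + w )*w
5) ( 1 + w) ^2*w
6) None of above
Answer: 6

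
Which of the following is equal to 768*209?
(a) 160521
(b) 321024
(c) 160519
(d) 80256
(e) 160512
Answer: e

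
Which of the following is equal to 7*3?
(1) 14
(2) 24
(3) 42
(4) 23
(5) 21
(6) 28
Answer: 5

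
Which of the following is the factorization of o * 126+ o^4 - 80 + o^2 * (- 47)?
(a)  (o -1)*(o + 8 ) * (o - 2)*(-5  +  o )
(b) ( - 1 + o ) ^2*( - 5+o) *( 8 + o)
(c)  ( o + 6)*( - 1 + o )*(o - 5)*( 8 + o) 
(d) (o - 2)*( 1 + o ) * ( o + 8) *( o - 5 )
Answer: a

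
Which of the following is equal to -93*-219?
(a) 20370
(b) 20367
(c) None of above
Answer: b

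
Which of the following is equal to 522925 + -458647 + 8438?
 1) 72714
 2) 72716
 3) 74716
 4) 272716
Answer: 2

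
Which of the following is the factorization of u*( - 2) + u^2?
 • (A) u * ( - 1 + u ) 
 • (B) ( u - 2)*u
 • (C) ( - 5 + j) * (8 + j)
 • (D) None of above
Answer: B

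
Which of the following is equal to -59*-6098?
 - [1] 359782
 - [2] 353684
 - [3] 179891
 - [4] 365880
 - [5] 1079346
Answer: 1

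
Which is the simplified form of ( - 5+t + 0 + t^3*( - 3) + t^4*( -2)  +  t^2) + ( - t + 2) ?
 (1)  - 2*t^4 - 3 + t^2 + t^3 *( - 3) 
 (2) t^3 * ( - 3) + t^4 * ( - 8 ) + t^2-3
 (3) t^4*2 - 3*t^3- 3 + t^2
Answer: 1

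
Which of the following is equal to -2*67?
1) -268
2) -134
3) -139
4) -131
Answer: 2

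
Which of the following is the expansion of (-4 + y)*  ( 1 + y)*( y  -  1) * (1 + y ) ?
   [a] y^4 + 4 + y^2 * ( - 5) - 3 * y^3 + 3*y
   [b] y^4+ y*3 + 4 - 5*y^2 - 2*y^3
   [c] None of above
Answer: a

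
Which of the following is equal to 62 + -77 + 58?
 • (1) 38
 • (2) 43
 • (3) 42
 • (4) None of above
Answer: 2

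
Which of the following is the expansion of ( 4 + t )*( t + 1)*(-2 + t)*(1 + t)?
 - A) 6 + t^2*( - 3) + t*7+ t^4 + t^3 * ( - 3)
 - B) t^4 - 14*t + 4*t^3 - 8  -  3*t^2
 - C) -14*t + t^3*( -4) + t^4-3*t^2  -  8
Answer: B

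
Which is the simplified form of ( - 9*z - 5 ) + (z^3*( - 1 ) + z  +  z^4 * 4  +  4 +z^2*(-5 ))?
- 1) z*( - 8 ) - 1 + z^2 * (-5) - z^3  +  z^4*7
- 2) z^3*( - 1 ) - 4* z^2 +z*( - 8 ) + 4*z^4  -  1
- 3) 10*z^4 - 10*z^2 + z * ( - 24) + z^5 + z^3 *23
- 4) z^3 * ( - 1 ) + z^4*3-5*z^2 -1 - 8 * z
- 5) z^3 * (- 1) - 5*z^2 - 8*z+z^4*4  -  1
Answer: 5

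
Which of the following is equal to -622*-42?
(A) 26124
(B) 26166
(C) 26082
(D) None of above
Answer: A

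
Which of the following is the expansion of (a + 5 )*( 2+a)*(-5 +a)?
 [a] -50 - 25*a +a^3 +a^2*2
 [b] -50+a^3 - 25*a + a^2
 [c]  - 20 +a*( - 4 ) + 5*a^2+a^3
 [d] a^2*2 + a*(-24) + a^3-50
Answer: a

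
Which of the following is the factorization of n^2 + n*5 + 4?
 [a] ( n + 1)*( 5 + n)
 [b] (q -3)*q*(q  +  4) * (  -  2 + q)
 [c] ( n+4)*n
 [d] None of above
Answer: d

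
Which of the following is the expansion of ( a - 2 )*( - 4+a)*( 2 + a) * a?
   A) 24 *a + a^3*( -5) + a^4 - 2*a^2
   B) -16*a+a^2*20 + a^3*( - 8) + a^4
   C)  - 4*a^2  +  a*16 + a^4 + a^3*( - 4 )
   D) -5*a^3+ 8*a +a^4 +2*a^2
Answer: C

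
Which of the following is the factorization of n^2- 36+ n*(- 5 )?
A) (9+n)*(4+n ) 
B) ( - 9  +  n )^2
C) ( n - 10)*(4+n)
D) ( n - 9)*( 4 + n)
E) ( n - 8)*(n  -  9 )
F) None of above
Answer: D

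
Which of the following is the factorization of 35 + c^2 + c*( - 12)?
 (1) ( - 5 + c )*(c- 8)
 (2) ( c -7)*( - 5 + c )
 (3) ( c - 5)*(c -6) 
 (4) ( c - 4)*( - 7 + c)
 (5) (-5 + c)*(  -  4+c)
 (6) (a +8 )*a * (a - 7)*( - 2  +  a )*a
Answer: 2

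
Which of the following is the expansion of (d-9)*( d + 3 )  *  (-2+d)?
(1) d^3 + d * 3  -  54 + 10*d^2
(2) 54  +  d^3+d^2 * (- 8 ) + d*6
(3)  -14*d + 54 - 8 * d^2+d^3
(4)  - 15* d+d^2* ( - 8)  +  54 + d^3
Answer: 4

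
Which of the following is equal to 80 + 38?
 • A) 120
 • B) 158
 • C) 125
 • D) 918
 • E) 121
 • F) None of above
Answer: F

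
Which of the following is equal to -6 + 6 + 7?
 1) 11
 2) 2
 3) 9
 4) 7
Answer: 4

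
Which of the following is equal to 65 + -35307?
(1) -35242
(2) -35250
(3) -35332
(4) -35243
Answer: 1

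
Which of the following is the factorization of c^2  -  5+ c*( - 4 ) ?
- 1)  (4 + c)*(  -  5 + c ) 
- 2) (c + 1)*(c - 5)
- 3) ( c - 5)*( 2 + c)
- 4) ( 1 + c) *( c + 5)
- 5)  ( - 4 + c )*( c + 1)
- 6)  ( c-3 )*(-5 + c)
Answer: 2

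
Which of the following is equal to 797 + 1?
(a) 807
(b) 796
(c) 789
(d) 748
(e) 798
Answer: e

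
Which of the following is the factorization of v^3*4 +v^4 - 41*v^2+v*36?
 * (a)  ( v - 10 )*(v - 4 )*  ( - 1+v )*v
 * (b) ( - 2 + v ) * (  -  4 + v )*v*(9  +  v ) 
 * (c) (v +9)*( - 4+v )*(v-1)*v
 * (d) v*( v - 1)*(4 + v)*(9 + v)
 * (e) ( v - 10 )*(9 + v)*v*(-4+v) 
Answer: c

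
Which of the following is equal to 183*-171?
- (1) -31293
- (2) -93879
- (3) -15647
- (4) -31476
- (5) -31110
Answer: 1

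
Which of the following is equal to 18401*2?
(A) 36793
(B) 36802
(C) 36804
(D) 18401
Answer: B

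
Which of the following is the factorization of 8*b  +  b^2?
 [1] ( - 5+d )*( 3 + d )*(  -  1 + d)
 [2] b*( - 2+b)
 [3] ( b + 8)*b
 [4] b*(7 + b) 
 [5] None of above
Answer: 3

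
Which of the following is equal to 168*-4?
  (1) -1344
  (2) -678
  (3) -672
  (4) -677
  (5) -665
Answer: 3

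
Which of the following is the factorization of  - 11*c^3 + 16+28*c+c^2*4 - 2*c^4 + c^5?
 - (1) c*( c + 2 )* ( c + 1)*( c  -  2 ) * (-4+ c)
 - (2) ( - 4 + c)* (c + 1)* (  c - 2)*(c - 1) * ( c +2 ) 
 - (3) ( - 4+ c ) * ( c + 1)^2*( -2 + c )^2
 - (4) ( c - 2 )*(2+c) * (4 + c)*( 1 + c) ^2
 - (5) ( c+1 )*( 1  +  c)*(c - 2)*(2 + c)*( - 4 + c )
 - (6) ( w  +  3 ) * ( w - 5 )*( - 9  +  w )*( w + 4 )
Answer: 5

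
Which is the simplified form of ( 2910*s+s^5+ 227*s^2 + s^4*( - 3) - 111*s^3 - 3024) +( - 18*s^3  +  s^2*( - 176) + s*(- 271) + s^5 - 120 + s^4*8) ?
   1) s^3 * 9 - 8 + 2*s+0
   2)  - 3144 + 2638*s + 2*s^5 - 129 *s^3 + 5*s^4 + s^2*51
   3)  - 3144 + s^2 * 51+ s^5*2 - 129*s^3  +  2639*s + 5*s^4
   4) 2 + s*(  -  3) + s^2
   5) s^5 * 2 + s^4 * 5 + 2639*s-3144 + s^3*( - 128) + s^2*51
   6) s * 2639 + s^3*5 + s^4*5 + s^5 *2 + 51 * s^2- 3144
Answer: 3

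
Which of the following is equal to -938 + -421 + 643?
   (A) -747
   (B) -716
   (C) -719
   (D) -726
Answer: B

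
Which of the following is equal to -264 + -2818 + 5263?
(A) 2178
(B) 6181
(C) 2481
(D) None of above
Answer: D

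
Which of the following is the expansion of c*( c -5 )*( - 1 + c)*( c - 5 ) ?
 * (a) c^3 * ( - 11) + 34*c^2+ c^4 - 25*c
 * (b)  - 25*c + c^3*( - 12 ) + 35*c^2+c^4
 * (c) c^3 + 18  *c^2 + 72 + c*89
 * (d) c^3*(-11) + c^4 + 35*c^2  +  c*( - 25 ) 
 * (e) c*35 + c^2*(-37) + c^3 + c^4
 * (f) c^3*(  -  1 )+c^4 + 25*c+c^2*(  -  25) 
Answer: d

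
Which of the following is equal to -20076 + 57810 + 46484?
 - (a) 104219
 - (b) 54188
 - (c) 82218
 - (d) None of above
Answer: d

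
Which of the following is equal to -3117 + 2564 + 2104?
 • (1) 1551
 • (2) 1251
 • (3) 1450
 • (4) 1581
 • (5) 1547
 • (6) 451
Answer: 1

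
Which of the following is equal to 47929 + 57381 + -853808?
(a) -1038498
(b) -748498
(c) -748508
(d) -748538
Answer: b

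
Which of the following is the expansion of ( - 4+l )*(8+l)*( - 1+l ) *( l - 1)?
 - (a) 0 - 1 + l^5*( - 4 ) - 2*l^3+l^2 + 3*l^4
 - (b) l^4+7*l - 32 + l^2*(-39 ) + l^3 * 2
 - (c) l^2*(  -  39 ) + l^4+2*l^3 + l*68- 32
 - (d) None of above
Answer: c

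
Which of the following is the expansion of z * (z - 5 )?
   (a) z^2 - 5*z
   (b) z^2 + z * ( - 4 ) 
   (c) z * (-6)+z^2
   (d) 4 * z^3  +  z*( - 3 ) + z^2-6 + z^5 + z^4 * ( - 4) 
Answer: a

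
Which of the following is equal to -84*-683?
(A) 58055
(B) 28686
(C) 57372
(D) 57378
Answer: C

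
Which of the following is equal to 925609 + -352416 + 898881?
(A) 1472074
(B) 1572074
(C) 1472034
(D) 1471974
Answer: A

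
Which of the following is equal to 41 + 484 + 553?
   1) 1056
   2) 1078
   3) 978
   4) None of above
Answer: 2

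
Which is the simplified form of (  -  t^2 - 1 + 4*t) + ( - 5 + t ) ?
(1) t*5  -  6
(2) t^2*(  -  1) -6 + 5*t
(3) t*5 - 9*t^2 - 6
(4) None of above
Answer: 2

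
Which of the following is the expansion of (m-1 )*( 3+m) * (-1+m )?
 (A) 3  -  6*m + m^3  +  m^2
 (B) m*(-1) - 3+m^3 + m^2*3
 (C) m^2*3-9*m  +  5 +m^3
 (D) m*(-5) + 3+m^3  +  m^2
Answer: D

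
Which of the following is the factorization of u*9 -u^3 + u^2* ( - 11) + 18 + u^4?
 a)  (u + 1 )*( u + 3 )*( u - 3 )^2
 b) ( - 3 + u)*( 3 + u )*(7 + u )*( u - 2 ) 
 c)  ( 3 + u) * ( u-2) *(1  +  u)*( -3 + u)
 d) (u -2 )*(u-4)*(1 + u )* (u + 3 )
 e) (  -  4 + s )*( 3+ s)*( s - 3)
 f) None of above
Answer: c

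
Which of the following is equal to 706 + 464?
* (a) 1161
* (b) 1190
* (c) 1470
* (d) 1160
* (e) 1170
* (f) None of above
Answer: e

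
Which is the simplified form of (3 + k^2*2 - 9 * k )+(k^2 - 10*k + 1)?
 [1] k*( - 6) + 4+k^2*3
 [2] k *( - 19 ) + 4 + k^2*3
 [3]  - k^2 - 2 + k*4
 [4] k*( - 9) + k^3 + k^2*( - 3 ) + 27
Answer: 2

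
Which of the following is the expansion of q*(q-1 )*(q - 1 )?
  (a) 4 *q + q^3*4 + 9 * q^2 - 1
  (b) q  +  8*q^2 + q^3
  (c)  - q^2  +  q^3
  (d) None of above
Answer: d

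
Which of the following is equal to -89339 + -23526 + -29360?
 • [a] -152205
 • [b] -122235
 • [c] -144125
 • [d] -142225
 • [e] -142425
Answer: d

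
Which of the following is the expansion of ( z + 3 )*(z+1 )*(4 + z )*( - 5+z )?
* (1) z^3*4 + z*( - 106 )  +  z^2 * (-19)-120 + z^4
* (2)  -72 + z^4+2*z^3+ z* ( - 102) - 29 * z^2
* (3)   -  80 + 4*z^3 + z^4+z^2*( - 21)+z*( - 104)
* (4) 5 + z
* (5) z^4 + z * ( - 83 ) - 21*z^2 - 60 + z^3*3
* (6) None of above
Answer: 5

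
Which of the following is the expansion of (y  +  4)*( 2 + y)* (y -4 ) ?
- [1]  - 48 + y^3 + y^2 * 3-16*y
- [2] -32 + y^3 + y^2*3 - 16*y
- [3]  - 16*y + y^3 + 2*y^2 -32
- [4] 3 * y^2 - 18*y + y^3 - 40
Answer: 3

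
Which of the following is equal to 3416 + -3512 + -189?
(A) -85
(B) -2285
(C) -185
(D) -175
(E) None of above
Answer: E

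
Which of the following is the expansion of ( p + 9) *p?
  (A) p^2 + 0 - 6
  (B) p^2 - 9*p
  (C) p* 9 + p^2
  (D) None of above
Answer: C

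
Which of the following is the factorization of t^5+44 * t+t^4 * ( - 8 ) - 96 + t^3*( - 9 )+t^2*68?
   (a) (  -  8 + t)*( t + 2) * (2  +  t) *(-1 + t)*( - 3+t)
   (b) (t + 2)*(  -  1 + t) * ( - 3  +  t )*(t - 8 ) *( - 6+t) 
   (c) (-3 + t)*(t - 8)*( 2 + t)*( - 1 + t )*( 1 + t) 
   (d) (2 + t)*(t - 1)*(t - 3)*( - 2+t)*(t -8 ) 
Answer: a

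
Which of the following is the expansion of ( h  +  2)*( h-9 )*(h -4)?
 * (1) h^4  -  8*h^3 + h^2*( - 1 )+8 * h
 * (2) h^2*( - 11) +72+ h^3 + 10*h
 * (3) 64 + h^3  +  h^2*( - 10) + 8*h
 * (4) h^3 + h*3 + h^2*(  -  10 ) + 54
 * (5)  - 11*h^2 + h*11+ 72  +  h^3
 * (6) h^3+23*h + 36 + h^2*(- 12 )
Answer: 2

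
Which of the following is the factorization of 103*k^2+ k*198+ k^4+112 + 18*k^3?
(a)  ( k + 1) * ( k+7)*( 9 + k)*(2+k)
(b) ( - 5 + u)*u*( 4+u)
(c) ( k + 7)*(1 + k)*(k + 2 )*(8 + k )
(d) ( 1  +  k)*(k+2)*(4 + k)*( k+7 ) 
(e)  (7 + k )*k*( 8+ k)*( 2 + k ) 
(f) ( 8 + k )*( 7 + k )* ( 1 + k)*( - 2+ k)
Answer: c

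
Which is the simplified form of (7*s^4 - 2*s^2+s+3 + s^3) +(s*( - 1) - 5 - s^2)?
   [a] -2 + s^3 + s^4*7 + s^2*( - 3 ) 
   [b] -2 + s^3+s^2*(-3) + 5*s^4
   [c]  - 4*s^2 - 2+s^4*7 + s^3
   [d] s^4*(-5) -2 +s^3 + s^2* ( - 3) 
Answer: a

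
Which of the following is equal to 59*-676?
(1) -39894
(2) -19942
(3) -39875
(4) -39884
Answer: 4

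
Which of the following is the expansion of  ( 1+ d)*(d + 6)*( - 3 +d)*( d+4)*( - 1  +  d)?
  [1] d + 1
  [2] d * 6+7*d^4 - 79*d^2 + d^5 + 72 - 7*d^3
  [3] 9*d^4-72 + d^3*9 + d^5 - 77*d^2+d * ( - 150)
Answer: 2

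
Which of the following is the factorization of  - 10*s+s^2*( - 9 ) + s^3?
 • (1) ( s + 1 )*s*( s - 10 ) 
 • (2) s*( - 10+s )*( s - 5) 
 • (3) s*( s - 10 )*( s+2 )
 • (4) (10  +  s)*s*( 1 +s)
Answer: 1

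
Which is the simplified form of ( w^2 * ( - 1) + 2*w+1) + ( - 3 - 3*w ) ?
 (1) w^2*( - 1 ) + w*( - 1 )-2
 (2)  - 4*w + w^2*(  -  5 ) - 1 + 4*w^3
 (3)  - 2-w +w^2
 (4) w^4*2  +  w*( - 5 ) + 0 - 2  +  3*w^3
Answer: 1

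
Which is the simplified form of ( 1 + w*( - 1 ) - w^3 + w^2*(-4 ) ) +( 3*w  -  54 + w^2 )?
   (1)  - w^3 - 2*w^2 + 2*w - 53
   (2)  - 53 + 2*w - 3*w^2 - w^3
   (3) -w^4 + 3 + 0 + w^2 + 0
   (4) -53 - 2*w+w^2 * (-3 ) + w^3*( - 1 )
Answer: 2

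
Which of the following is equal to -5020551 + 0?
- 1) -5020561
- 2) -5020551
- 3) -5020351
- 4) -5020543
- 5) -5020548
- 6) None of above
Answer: 2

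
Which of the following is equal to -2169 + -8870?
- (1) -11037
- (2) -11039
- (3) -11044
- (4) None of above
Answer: 2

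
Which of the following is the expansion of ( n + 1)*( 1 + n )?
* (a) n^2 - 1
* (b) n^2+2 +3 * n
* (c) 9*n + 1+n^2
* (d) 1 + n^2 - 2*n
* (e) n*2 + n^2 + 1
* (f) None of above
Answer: e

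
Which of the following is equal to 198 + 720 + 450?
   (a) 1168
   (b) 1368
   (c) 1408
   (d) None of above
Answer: b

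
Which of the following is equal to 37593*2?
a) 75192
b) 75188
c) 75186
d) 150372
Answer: c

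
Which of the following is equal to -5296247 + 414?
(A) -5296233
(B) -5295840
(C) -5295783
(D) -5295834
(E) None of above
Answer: E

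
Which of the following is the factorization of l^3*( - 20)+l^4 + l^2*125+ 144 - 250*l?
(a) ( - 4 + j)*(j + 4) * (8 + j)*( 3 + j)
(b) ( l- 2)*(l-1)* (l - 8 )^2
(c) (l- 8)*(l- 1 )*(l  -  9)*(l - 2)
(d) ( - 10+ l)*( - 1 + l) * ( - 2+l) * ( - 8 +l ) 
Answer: c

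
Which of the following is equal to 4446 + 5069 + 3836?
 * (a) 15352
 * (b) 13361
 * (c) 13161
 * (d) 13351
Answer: d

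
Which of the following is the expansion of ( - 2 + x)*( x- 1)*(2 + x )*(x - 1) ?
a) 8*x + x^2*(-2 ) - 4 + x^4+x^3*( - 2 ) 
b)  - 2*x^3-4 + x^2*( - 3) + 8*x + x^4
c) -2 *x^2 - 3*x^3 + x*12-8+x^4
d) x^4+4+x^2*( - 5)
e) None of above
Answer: b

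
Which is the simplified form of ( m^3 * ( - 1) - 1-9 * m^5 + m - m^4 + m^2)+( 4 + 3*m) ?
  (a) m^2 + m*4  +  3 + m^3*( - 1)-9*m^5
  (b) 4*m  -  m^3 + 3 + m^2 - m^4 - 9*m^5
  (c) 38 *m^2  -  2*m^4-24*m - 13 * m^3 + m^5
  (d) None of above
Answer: b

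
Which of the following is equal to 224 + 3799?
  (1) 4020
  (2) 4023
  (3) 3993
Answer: 2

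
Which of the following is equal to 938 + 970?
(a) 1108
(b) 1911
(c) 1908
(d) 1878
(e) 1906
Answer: c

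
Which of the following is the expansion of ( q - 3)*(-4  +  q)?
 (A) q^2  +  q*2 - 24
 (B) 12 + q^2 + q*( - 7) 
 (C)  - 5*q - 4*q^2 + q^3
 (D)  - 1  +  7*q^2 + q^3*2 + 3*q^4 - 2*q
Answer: B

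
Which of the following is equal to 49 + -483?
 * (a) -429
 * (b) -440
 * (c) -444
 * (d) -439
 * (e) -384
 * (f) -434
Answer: f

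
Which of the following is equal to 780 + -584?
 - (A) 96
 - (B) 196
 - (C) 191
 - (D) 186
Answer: B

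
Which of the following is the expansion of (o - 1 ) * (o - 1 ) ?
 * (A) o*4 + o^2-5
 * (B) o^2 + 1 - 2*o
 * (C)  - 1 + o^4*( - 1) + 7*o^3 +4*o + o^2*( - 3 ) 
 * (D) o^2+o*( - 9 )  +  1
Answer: B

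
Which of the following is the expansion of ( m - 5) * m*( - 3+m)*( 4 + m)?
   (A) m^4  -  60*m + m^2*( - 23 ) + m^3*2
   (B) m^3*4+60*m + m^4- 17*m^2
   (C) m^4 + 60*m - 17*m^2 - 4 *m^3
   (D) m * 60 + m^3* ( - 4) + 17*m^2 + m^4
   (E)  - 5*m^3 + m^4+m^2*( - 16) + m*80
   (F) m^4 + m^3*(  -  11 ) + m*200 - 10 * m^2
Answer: C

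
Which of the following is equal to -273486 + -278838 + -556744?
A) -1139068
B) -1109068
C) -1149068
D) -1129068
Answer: B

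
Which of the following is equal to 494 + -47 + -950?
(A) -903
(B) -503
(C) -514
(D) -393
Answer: B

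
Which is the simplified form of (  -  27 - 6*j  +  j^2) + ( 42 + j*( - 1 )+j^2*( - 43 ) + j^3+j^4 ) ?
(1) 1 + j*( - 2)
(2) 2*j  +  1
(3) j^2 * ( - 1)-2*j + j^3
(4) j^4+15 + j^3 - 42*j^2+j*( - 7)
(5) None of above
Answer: 4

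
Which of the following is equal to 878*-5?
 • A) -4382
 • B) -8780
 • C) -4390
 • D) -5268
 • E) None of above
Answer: C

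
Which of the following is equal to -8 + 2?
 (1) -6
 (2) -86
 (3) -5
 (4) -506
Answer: 1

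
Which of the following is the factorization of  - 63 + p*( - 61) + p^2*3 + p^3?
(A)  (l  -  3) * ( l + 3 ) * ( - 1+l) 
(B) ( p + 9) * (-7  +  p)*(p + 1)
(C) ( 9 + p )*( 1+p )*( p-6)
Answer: B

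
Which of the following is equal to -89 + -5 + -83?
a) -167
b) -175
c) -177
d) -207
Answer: c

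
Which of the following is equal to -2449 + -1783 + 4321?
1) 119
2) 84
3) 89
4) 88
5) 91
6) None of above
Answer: 3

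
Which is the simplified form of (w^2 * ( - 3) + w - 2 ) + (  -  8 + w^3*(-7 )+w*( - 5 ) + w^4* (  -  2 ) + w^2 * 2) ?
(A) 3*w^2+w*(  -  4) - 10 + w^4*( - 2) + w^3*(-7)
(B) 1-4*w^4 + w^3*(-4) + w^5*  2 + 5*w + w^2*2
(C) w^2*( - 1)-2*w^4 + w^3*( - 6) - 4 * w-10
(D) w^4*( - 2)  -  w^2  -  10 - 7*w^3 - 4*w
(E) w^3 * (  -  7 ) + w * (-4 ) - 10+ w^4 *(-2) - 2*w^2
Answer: D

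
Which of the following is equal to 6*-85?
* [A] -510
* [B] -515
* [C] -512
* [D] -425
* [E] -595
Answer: A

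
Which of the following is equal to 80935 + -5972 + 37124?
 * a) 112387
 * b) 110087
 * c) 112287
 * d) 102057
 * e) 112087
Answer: e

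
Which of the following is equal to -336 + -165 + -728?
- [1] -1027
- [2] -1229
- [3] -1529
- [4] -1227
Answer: 2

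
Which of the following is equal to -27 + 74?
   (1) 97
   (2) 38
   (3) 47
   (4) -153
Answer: 3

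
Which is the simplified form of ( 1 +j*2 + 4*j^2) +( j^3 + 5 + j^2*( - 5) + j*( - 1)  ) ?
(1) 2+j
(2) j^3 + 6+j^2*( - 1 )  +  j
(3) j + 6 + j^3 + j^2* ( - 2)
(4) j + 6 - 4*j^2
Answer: 2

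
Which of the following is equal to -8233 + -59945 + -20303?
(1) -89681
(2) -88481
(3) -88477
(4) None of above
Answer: 2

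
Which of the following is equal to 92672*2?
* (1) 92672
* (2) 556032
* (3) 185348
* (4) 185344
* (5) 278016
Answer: 4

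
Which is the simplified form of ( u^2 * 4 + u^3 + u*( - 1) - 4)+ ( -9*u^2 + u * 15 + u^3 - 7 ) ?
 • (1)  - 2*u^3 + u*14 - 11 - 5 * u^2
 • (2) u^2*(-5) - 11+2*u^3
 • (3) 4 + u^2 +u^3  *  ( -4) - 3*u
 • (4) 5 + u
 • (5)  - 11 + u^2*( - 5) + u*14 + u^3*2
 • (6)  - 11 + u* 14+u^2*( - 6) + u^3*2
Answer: 5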